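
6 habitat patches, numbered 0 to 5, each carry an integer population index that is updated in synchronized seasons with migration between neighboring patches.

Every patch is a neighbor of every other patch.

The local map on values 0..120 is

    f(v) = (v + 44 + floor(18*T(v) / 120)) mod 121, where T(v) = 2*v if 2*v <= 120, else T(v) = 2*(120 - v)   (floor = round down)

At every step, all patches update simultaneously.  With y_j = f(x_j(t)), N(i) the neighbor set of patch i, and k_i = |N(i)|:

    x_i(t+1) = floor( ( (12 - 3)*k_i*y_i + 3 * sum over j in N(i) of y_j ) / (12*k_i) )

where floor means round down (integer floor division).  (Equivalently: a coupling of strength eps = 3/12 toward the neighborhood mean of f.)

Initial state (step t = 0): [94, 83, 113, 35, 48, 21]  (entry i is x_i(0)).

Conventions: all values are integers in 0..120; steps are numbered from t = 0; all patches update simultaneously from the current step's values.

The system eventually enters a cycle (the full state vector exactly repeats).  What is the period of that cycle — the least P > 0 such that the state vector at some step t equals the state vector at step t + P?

Simulating step by step:
t=0: [94, 83, 113, 35, 48, 21]
t=1: [34, 29, 43, 79, 91, 66]
t=2: [77, 72, 84, 25, 30, 18]
t=3: [21, 19, 25, 66, 71, 60]
t=4: [61, 59, 64, 14, 17, 12]
t=5: [16, 99, 17, 58, 61, 56]
t=6: [64, 39, 65, 103, 20, 100]
t=7: [13, 77, 14, 33, 60, 31]
t=8: [57, 23, 58, 75, 15, 74]
t=9: [102, 70, 103, 27, 63, 26]
t=10: [32, 17, 33, 66, 13, 65]
t=11: [74, 61, 75, 18, 57, 18]
t=12: [20, 14, 21, 60, 96, 60]
t=13: [60, 54, 61, 12, 29, 12]
t=14: [16, 95, 16, 57, 72, 57]
t=15: [64, 37, 64, 102, 26, 102]
t=16: [13, 76, 13, 32, 65, 32]
t=17: [57, 23, 57, 74, 18, 74]
t=18: [102, 70, 102, 26, 66, 26]
t=19: [32, 16, 32, 65, 14, 65]
t=20: [74, 60, 74, 18, 58, 18]
t=21: [20, 14, 20, 60, 97, 60]
t=22: [60, 54, 60, 12, 29, 12]
t=23: [16, 95, 16, 57, 72, 57]

Answer: 9
Key observation: The state at step 14, [16, 95, 16, 57, 72, 57], reappears at step 23 — and no state repeats earlier — so the cycle the system enters has period 9.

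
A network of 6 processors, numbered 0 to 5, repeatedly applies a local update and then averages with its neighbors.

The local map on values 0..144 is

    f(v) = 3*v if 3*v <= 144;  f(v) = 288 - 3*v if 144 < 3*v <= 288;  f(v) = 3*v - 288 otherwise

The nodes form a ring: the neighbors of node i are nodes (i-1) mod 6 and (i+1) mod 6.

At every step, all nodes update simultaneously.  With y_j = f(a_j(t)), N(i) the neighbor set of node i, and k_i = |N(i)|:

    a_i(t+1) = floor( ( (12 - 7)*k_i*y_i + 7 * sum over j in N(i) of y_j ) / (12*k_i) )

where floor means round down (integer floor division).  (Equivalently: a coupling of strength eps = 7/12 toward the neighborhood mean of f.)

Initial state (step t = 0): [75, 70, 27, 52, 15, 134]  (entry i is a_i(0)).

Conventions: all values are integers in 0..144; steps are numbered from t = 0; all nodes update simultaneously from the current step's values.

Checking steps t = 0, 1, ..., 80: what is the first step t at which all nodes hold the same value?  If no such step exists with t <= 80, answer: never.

Answer: never
Key observation: The state at step 29 reappears at step 34 — the system is in a cycle of period 5 from step 29 on.  No step 0..34 is synchronized, and the cycle repeats forever, so no step up to 80 (or ever) has all nodes equal.

Derivation:
t=0: [75, 70, 27, 52, 15, 134]  (not all equal)
t=1: [82, 74, 95, 91, 90, 79]  (not all equal)
t=2: [51, 40, 24, 12, 26, 38]  (not all equal)
t=3: [124, 110, 75, 58, 76, 109]  (not all equal)
t=4: [58, 60, 71, 83, 69, 58]  (not all equal)
t=5: [112, 100, 74, 61, 78, 104]  (not all equal)
t=6: [30, 38, 61, 78, 60, 39]  (not all equal)
t=7: [104, 104, 92, 84, 94, 106]  (not all equal)
t=8: [25, 20, 22, 20, 21, 21]  (not all equal)
t=9: [67, 66, 62, 62, 62, 66]  (not all equal)
t=10: [88, 92, 98, 102, 98, 92]  (not all equal)
t=11: [17, 13, 11, 11, 11, 13]  (not all equal)
t=12: [44, 40, 34, 33, 34, 40]  (not all equal)
t=13: [125, 118, 106, 100, 106, 118]  (not all equal)
t=14: [74, 61, 35, 22, 35, 61]  (not all equal)
t=15: [88, 93, 93, 88, 93, 93]  (not all equal)
t=16: [15, 13, 13, 15, 13, 13]  (not all equal)
t=17: [41, 40, 40, 41, 40, 40]  (not all equal)
t=18: [121, 120, 120, 121, 120, 120]  (not all equal)
t=19: [73, 72, 72, 73, 72, 72]  (not all equal)
t=20: [70, 71, 71, 70, 71, 71]  (not all equal)
t=21: [76, 75, 75, 76, 75, 75]  (not all equal)
t=22: [61, 62, 62, 61, 62, 62]  (not all equal)
t=23: [103, 102, 102, 103, 102, 102]  (not all equal)
t=24: [19, 18, 18, 19, 18, 18]  (not all equal)
t=25: [55, 54, 54, 55, 54, 54]  (not all equal)
t=26: [124, 125, 125, 124, 125, 125]  (not all equal)
t=27: [85, 86, 86, 85, 86, 86]  (not all equal)
t=28: [31, 30, 30, 31, 30, 30]  (not all equal)
t=29: [91, 90, 90, 91, 90, 90]  (not all equal)
t=30: [16, 17, 17, 16, 17, 17]  (not all equal)
t=31: [49, 50, 50, 49, 50, 50]  (not all equal)
t=32: [139, 138, 138, 139, 138, 138]  (not all equal)
t=33: [127, 126, 126, 127, 126, 126]  (not all equal)
t=34: [91, 90, 90, 91, 90, 90]  (not all equal)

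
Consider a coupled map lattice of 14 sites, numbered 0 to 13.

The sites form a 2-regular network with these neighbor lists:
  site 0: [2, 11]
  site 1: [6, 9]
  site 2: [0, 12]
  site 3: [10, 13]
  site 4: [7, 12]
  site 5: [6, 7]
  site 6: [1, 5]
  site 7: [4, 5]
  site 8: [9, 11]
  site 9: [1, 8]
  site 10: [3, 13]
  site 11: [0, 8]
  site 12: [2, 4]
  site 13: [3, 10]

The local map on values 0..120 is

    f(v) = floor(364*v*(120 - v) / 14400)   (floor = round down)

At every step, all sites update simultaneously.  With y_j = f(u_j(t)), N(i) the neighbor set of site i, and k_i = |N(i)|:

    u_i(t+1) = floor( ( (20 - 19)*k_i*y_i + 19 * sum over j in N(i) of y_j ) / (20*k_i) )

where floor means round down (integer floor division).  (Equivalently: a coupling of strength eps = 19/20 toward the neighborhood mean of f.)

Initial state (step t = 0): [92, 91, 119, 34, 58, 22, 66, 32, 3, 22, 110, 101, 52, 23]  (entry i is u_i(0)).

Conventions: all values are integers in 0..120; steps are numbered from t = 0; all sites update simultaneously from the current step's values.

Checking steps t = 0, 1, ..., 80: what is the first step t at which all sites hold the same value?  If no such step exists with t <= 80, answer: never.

Simulating step by step:
t=0: [92, 91, 119, 34, 58, 22, 66, 32, 3, 22, 110, 101, 52, 23]  (not all equal)
t=1: [27, 71, 73, 43, 80, 79, 61, 71, 48, 37, 62, 37, 48, 50]  (not all equal)
t=2: [80, 83, 75, 88, 86, 88, 84, 80, 77, 86, 85, 75, 83, 86]  (not all equal)
t=3: [84, 74, 78, 73, 78, 77, 74, 72, 79, 79, 72, 81, 78, 73]  (not all equal)
t=4: [80, 83, 79, 86, 84, 86, 84, 82, 80, 83, 86, 78, 82, 86]  (not all equal)
t=5: [81, 76, 79, 73, 77, 76, 75, 74, 79, 78, 73, 80, 78, 73]  (not all equal)
t=6: [80, 83, 80, 86, 83, 85, 84, 83, 81, 82, 86, 80, 82, 86]  (not all equal)
t=7: [80, 77, 79, 73, 77, 76, 76, 76, 79, 78, 73, 79, 78, 73]  (not all equal)
t=8: [80, 83, 81, 86, 83, 84, 83, 83, 81, 82, 86, 80, 82, 86]  (not all equal)
t=9: [79, 77, 79, 73, 77, 76, 76, 76, 79, 78, 73, 79, 78, 73]  (not all equal)
t=10: [81, 83, 81, 86, 83, 84, 83, 83, 81, 82, 86, 81, 82, 86]  (not all equal)
t=11: [79, 77, 78, 73, 77, 76, 76, 76, 78, 78, 73, 79, 78, 73]  (not all equal)
t=12: [81, 83, 81, 86, 83, 84, 83, 83, 81, 82, 86, 81, 82, 86]  (not all equal)

Answer: never
Key observation: The state at step 10 reappears at step 12 — the system is in a cycle of period 2 from step 10 on.  No step 0..12 is synchronized, and the cycle repeats forever, so no step up to 80 (or ever) has all sites equal.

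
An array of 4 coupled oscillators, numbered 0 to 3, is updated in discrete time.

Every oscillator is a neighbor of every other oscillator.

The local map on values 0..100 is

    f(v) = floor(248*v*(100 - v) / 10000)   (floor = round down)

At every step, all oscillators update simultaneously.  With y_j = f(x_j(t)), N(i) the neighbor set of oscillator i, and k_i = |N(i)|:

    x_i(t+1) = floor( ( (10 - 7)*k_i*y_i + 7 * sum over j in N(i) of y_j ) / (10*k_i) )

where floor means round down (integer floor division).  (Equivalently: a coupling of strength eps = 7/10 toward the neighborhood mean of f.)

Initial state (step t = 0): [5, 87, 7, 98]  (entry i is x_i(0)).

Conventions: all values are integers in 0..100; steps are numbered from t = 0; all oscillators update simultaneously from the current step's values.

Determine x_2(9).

Answer: x_2(9) = 59

Derivation:
t=0: [5, 87, 7, 98]
t=1: [14, 15, 14, 14]
t=2: [29, 29, 29, 29]
t=3: [51, 51, 51, 51]
t=4: [61, 61, 61, 61]
t=5: [58, 58, 58, 58]
t=6: [60, 60, 60, 60]
t=7: [59, 59, 59, 59]
t=8: [59, 59, 59, 59]
t=9: [59, 59, 59, 59]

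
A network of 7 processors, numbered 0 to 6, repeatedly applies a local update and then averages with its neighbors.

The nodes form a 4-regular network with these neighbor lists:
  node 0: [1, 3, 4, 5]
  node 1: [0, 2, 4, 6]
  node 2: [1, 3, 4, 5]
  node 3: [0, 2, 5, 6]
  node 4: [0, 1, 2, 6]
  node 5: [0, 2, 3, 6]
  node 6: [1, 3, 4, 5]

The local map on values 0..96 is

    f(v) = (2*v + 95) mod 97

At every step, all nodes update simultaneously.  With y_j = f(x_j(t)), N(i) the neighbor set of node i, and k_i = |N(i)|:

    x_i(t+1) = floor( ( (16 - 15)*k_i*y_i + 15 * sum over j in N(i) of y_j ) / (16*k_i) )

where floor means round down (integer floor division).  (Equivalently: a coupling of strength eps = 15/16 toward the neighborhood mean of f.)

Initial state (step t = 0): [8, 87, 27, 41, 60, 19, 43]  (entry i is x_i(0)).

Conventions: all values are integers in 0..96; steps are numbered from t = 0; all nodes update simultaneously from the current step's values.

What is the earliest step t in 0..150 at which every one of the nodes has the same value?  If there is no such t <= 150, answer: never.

Answer: 23
Key observation: Synchronization is absorbing here: once all nodes are equal they stay equal, and step 23 is the first all-equal step.

Derivation:
t=0: [8, 87, 27, 41, 60, 19, 43]  (not all equal)
t=1: [50, 44, 52, 48, 54, 56, 54]  (not all equal)
t=2: [47, 11, 47, 12, 24, 26, 47]  (not all equal)
t=3: [38, 76, 38, 77, 72, 72, 38]  (not all equal)
t=4: [51, 65, 51, 66, 67, 67, 51]  (not all equal)
t=5: [31, 12, 31, 12, 11, 12, 31]  (not all equal)
t=6: [23, 48, 23, 48, 48, 48, 23]  (not all equal)
t=7: [90, 58, 90, 58, 58, 58, 90]  (not all equal)
t=8: [21, 62, 21, 62, 62, 62, 21]  (not all equal)
t=9: [25, 35, 25, 35, 35, 35, 25]  (not all equal)
t=10: [66, 53, 66, 53, 53, 53, 66]  (not all equal)
t=11: [8, 25, 8, 25, 25, 25, 8]  (not all equal)
t=12: [45, 24, 45, 24, 24, 24, 45]  (not all equal)
t=13: [48, 75, 48, 75, 75, 75, 48]  (not all equal)
t=14: [53, 81, 53, 81, 81, 81, 53]  (not all equal)
t=15: [59, 23, 59, 23, 23, 23, 59]  (not all equal)
t=16: [42, 26, 42, 26, 26, 26, 42]  (not all equal)
t=17: [52, 72, 52, 72, 72, 72, 52]  (not all equal)
t=18: [42, 16, 42, 16, 16, 16, 42]  (not all equal)
t=19: [33, 66, 33, 66, 66, 66, 33]  (not all equal)
t=20: [34, 54, 34, 54, 54, 54, 34]  (not all equal)
t=21: [12, 49, 12, 49, 49, 49, 12]  (not all equal)
t=22: [91, 43, 91, 43, 43, 43, 91]  (not all equal)
t=23: [83, 83, 83, 83, 83, 83, 83]  (all equal)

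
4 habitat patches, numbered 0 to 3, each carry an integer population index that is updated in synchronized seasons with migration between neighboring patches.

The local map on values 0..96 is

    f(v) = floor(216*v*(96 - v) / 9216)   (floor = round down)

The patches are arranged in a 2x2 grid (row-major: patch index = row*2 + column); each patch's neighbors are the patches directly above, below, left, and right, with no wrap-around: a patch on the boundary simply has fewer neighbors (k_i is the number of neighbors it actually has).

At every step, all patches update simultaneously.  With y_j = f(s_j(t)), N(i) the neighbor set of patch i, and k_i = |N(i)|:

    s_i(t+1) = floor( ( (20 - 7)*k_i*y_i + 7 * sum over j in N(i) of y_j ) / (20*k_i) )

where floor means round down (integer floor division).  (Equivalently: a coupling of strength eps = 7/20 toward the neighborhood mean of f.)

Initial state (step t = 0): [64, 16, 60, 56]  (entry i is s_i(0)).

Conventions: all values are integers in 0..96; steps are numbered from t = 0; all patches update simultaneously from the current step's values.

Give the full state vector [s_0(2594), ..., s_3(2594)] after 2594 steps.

Simulating step by step:
t=0: [64, 16, 60, 56]
t=1: [45, 37, 50, 47]
t=2: [52, 51, 53, 52]
t=3: [53, 53, 53, 53]
t=4: [53, 53, 53, 53]

Answer: [53, 53, 53, 53]
Key observation: The state at step 3, [53, 53, 53, 53], reappears at step 4: the system is in a cycle of period 1 from step 3 on.  Therefore the state at step 2594 equals the state at step 3 + ((2594 - 3) mod 1) = 3, which is [53, 53, 53, 53].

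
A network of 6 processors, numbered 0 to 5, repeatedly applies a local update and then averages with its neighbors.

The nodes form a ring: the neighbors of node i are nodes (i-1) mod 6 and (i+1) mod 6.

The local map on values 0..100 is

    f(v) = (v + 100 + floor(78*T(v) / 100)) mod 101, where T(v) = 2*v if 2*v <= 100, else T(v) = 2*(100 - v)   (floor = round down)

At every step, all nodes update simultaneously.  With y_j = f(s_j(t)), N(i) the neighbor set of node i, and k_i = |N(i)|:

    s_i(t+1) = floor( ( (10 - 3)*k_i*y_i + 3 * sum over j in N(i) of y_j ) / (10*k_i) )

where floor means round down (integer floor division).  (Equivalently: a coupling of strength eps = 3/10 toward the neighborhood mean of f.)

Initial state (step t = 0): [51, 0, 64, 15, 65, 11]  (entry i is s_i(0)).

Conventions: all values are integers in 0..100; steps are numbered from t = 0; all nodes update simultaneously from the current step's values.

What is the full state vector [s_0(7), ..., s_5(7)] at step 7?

Answer: [24, 49, 25, 33, 18, 10]

Derivation:
t=0: [51, 0, 64, 15, 65, 11]
t=1: [36, 76, 33, 31, 21, 25]
t=2: [74, 33, 71, 74, 57, 65]
t=3: [23, 62, 24, 13, 19, 17]
t=4: [49, 30, 49, 38, 44, 45]
t=5: [29, 59, 41, 72, 23, 14]
t=6: [59, 25, 6, 17, 46, 43]
t=7: [24, 49, 25, 33, 18, 10]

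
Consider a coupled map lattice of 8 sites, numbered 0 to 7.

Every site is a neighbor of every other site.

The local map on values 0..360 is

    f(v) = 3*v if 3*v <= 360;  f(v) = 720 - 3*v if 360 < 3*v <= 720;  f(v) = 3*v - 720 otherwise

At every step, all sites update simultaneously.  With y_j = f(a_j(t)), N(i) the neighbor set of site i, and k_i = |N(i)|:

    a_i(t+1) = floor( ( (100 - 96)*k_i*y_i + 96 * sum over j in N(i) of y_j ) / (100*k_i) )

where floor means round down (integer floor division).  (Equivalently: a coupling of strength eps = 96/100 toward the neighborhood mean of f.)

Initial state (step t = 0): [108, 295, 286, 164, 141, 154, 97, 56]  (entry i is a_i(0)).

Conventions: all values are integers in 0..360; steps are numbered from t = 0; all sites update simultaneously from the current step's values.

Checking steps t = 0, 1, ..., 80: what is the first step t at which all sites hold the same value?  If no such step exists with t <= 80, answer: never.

Simulating step by step:
t=0: [108, 295, 286, 164, 141, 154, 97, 56]  (not all equal)
t=1: [224, 240, 242, 234, 227, 231, 228, 240]  (not all equal)
t=2: [19, 23, 23, 22, 20, 21, 20, 23]  (not all equal)
t=3: [64, 63, 63, 63, 64, 64, 64, 63]  (not all equal)
t=4: [190, 190, 190, 190, 190, 190, 190, 190]  (all equal)

Answer: 4
Key observation: Synchronization is absorbing here: once all sites are equal they stay equal, and step 4 is the first all-equal step.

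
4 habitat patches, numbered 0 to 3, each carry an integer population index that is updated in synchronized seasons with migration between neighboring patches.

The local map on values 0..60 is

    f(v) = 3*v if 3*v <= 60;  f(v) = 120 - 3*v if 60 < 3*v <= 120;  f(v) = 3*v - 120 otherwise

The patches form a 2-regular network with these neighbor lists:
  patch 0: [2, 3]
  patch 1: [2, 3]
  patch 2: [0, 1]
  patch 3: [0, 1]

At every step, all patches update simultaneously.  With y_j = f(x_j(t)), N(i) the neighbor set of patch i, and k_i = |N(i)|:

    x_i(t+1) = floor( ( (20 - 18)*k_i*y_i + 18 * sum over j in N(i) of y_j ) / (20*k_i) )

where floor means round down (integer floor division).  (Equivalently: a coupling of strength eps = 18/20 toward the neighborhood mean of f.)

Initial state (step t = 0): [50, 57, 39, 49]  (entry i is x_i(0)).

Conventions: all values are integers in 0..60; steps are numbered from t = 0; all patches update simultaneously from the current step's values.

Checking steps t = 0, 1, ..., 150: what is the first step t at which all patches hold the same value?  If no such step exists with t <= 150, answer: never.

Answer: 5
Key observation: Synchronization is absorbing here: once all patches are equal they stay equal, and step 5 is the first all-equal step.

Derivation:
t=0: [50, 57, 39, 49]  (not all equal)
t=1: [16, 18, 36, 39]  (not all equal)
t=2: [11, 12, 47, 46]  (not all equal)
t=3: [20, 21, 33, 32]  (not all equal)
t=4: [26, 25, 54, 55]  (not all equal)
t=5: [43, 43, 43, 43]  (all equal)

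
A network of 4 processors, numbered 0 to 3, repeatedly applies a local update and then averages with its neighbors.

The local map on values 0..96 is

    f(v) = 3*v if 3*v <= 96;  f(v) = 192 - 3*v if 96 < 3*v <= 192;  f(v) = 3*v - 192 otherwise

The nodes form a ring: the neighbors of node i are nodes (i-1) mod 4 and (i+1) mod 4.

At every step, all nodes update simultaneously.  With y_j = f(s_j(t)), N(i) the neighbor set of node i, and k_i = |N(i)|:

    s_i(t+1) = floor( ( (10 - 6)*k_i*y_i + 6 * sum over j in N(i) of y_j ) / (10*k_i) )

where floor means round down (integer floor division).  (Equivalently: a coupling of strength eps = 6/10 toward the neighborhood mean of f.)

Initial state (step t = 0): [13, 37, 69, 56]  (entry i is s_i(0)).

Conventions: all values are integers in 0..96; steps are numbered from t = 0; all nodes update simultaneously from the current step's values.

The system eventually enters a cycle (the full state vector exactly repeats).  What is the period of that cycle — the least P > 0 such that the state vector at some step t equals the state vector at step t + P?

Answer: 21
Key observation: The state at step 17, [56, 60, 63, 60], reappears at step 38 — and no state repeats earlier — so the cycle the system enters has period 21.

Derivation:
t=0: [13, 37, 69, 56]
t=1: [47, 48, 37, 25]
t=2: [57, 58, 69, 69]
t=3: [18, 18, 15, 16]
t=4: [52, 51, 48, 48]
t=5: [40, 40, 45, 44]
t=6: [68, 67, 62, 62]
t=7: [9, 9, 6, 7]
t=8: [25, 24, 21, 21]
t=9: [70, 70, 65, 66]
t=10: [14, 13, 8, 8]
t=11: [35, 35, 28, 29]
t=12: [87, 86, 85, 86]
t=13: [67, 66, 64, 66]
t=14: [7, 5, 3, 5]
t=15: [17, 15, 12, 15]
t=16: [47, 44, 41, 44]
t=17: [56, 60, 63, 60]
t=18: [16, 12, 8, 12]
t=19: [40, 36, 31, 36]
t=20: [79, 83, 87, 83]
t=21: [52, 57, 61, 57]
t=22: [27, 21, 16, 21]
t=23: [70, 63, 57, 63]
t=24: [9, 12, 10, 12]
t=25: [32, 31, 33, 31]
t=26: [94, 93, 93, 93]
t=27: [88, 87, 87, 87]
t=28: [70, 69, 69, 69]
t=29: [16, 15, 15, 15]
t=30: [46, 45, 45, 45]
t=31: [55, 56, 57, 56]
t=32: [25, 24, 22, 24]
t=33: [73, 71, 69, 71]
t=34: [23, 21, 18, 21]
t=35: [65, 62, 59, 62]
t=36: [4, 7, 9, 7]
t=37: [17, 20, 23, 20]
t=38: [56, 60, 63, 60]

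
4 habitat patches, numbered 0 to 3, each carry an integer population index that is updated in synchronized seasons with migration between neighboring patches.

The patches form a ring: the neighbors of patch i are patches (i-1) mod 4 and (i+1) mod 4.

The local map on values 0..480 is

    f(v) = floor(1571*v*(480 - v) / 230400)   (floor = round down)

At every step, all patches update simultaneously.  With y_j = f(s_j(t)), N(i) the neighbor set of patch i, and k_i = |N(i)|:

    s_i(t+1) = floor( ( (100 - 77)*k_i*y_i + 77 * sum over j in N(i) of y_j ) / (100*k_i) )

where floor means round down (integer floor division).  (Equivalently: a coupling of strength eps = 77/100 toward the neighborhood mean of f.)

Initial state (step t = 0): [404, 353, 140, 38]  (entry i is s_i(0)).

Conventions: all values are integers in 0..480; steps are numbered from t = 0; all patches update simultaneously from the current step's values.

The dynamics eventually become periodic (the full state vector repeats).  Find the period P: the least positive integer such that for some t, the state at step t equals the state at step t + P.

Answer: 2
Key observation: The state at step 4, [392, 392, 392, 392], reappears at step 6 — and no state repeats earlier — so the cycle the system enters has period 2.

Derivation:
t=0: [404, 353, 140, 38]
t=1: [209, 275, 235, 231]
t=2: [387, 387, 388, 389]
t=3: [243, 244, 243, 243]
t=4: [392, 392, 392, 392]
t=5: [235, 235, 235, 235]
t=6: [392, 392, 392, 392]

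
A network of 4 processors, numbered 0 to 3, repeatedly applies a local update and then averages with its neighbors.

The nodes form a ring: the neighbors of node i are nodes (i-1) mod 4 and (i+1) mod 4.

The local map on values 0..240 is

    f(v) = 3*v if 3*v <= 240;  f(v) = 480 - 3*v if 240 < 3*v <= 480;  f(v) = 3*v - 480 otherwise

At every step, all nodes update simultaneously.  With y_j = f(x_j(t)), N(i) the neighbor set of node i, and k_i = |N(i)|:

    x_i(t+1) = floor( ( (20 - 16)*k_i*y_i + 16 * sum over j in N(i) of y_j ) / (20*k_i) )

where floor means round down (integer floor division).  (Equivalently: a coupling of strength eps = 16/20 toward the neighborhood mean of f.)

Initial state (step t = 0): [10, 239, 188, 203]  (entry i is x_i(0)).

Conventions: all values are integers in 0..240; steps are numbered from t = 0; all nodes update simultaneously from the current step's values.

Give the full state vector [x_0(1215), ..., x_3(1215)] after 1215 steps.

Answer: [136, 88, 136, 88]
Key observation: The state at step 29, [160, 100, 160, 100], reappears at step 41: the system is in a cycle of period 12 from step 29 on.  Therefore the state at step 1215 equals the state at step 29 + ((1215 - 29) mod 12) = 39, which is [136, 88, 136, 88].

Derivation:
t=0: [10, 239, 188, 203]
t=1: [152, 93, 163, 71]
t=2: [170, 53, 167, 55]
t=3: [135, 52, 133, 53]
t=4: [141, 93, 142, 94]
t=5: [171, 84, 170, 84]
t=6: [189, 70, 188, 70]
t=7: [185, 110, 184, 110]
t=8: [135, 88, 134, 88]
t=9: [187, 104, 188, 104]
t=10: [150, 99, 151, 99]
t=11: [152, 59, 151, 59]
t=12: [146, 55, 147, 55]
t=13: [140, 65, 139, 65]
t=14: [168, 88, 168, 88]
t=15: [177, 62, 177, 62]
t=16: [159, 78, 159, 78]
t=17: [187, 49, 187, 49]
t=18: [133, 94, 133, 94]
t=19: [174, 104, 174, 104]
t=20: [142, 67, 142, 67]
t=21: [171, 83, 171, 83]
t=22: [191, 72, 191, 72]
t=23: [191, 117, 191, 117]
t=24: [121, 100, 121, 100]
t=25: [167, 129, 167, 129]
t=26: [78, 35, 78, 35]
t=27: [130, 208, 130, 208]
t=28: [133, 100, 133, 100]
t=29: [160, 100, 160, 100]
t=30: [144, 36, 144, 36]
t=31: [96, 60, 96, 60]
t=32: [182, 189, 182, 189]
t=33: [82, 70, 82, 70]
t=34: [214, 229, 214, 229]
t=35: [198, 171, 198, 171]
t=36: [49, 97, 49, 97]
t=37: [180, 155, 180, 155]
t=38: [24, 51, 24, 51]
t=39: [136, 88, 136, 88]
t=40: [187, 100, 187, 100]
t=41: [160, 100, 160, 100]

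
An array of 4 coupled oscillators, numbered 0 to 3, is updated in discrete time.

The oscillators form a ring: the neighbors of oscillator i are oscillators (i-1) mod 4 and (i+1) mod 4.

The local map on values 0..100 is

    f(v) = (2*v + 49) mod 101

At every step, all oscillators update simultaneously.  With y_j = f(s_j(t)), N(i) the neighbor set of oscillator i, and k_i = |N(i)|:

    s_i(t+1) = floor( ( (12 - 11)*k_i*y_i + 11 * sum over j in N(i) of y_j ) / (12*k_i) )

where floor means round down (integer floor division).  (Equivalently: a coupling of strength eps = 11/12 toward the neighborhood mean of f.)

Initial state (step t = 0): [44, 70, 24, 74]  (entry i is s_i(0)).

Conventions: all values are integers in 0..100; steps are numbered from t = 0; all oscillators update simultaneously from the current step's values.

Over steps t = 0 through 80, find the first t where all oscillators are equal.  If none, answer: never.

Simulating step by step:
t=0: [44, 70, 24, 74]  (not all equal)
t=1: [87, 68, 92, 68]  (not all equal)
t=2: [78, 30, 79, 30]  (not all equal)
t=3: [7, 4, 7, 4]  (not all equal)
t=4: [57, 62, 57, 62]  (not all equal)
t=5: [71, 62, 71, 62]  (not all equal)
t=6: [73, 88, 73, 88]  (not all equal)
t=7: [28, 88, 28, 88]  (not all equal)
t=8: [21, 5, 21, 5]  (not all equal)
t=9: [61, 88, 61, 88]  (not all equal)
t=10: [26, 66, 26, 66]  (not all equal)
t=11: [73, 6, 73, 6]  (not all equal)
t=12: [63, 91, 63, 91]  (not all equal)
t=13: [32, 70, 32, 70]  (not all equal)
t=14: [81, 18, 81, 18]  (not all equal)
t=15: [78, 15, 78, 15]  (not all equal)
t=16: [72, 9, 72, 9]  (not all equal)
t=17: [69, 89, 69, 89]  (not all equal)
t=18: [30, 80, 30, 80]  (not all equal)
t=19: [7, 7, 7, 7]  (all equal)

Answer: 19
Key observation: Synchronization is absorbing here: once all oscillators are equal they stay equal, and step 19 is the first all-equal step.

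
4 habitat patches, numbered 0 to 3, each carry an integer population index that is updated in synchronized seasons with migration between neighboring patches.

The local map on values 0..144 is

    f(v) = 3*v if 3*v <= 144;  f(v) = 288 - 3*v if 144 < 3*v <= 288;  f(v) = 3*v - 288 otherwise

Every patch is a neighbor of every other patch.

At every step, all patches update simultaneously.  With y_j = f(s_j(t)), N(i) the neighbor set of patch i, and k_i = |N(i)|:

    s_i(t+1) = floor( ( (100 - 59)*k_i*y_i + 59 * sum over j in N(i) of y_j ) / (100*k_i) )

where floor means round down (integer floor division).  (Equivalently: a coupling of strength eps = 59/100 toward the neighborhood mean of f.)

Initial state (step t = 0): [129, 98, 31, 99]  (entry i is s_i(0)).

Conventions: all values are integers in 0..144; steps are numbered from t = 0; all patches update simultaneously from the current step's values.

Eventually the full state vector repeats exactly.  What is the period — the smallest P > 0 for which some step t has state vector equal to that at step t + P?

Simulating step by step:
t=0: [129, 98, 31, 99]
t=1: [61, 41, 60, 42]
t=2: [113, 117, 113, 117]
t=3: [55, 58, 55, 58]
t=4: [119, 117, 119, 117]
t=5: [66, 65, 66, 65]
t=6: [91, 91, 91, 91]
t=7: [15, 15, 15, 15]
t=8: [45, 45, 45, 45]
t=9: [135, 135, 135, 135]
t=10: [117, 117, 117, 117]
t=11: [63, 63, 63, 63]
t=12: [99, 99, 99, 99]
t=13: [9, 9, 9, 9]
t=14: [27, 27, 27, 27]
t=15: [81, 81, 81, 81]
t=16: [45, 45, 45, 45]

Answer: 8
Key observation: The state at step 8, [45, 45, 45, 45], reappears at step 16 — and no state repeats earlier — so the cycle the system enters has period 8.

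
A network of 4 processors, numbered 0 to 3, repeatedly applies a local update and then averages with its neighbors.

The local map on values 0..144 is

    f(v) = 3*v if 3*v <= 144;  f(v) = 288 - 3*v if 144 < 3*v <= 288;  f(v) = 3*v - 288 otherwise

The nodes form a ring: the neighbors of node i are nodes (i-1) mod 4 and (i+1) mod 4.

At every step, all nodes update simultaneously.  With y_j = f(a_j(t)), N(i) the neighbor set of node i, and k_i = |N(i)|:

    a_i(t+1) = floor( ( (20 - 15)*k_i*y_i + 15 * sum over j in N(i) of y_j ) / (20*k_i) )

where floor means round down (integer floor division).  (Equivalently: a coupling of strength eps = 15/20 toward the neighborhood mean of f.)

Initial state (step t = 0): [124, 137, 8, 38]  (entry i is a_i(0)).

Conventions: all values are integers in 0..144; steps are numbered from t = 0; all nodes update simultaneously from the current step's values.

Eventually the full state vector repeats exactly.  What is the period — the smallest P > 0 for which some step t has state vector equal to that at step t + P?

Simulating step by step:
t=0: [124, 137, 8, 38]
t=1: [109, 71, 94, 69]
t=2: [68, 35, 60, 37]
t=3: [102, 98, 108, 99]
t=4: [10, 21, 14, 22]
t=5: [55, 42, 58, 43]
t=6: [126, 120, 124, 121]
t=7: [77, 83, 76, 84]
t=8: [42, 53, 43, 52]
t=9: [129, 127, 130, 128]
t=10: [95, 98, 96, 99]
t=11: [6, 2, 5, 3]
t=12: [10, 13, 9, 14]
t=13: [37, 31, 37, 31]
t=14: [97, 106, 97, 106]
t=15: [23, 9, 23, 9]
t=16: [37, 58, 37, 58]
t=17: [113, 111, 113, 111]
t=18: [46, 49, 46, 49]
t=19: [140, 138, 140, 138]
t=20: [127, 130, 127, 130]
t=21: [99, 95, 99, 95]
t=22: [4, 7, 4, 7]
t=23: [18, 14, 18, 14]
t=24: [45, 51, 45, 51]
t=25: [135, 135, 135, 135]
t=26: [117, 117, 117, 117]
t=27: [63, 63, 63, 63]
t=28: [99, 99, 99, 99]
t=29: [9, 9, 9, 9]
t=30: [27, 27, 27, 27]
t=31: [81, 81, 81, 81]
t=32: [45, 45, 45, 45]
t=33: [135, 135, 135, 135]

Answer: 8
Key observation: The state at step 25, [135, 135, 135, 135], reappears at step 33 — and no state repeats earlier — so the cycle the system enters has period 8.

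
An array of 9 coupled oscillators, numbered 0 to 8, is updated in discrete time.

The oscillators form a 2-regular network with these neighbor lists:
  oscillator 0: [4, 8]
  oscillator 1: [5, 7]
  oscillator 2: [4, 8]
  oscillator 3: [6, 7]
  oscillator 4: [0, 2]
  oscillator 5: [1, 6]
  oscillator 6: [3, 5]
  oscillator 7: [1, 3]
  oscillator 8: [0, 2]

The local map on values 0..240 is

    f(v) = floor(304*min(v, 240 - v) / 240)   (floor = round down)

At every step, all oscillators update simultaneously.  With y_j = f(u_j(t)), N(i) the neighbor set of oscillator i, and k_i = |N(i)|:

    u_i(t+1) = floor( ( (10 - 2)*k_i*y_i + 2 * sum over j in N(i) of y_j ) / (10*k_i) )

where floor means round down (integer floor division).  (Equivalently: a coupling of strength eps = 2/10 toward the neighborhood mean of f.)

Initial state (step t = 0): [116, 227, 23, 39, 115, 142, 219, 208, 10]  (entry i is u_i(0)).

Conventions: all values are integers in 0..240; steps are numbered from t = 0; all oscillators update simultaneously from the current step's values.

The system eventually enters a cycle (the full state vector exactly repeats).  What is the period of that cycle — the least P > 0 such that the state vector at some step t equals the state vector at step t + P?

Simulating step by step:
t=0: [116, 227, 23, 39, 115, 142, 219, 208, 10]
t=1: [132, 29, 38, 45, 133, 103, 38, 38, 27]
t=2: [125, 46, 55, 55, 126, 112, 57, 47, 45]
t=3: [136, 66, 75, 68, 136, 125, 78, 59, 67]
t=4: [126, 88, 97, 86, 127, 134, 101, 76, 89]
t=5: [140, 111, 123, 108, 141, 131, 125, 98, 116]
t=6: [127, 138, 145, 135, 127, 138, 143, 126, 144]
t=7: [140, 130, 122, 133, 140, 128, 123, 141, 123]
t=8: [128, 137, 146, 135, 128, 141, 146, 127, 145]
t=9: [138, 130, 121, 132, 138, 124, 121, 140, 122]
t=10: [131, 138, 147, 136, 131, 145, 148, 128, 147]
t=11: [135, 129, 119, 130, 135, 120, 117, 138, 119]
t=12: [134, 140, 148, 138, 134, 150, 147, 131, 148]
t=13: [132, 126, 117, 128, 132, 115, 117, 135, 117]
t=14: [137, 143, 146, 140, 137, 145, 147, 134, 146]
t=15: [128, 123, 120, 125, 128, 119, 118, 132, 120]
t=16: [142, 147, 150, 144, 142, 149, 148, 138, 150]
t=17: [123, 118, 115, 121, 123, 115, 116, 127, 115]
t=18: [147, 148, 145, 148, 147, 145, 146, 144, 145]
t=19: [117, 116, 119, 116, 117, 119, 118, 120, 119]
t=20: [148, 147, 149, 146, 148, 149, 148, 150, 149]
t=21: [115, 116, 115, 118, 115, 115, 116, 114, 115]
t=22: [145, 145, 145, 148, 145, 145, 146, 144, 145]
t=23: [120, 120, 120, 116, 120, 119, 118, 120, 120]
t=24: [152, 151, 152, 146, 152, 150, 148, 151, 152]
t=25: [111, 112, 111, 118, 111, 114, 116, 112, 111]
t=26: [140, 141, 140, 147, 140, 143, 146, 141, 140]
t=27: [126, 124, 126, 118, 126, 122, 119, 124, 126]
t=28: [144, 146, 144, 148, 144, 148, 149, 146, 144]
t=29: [121, 118, 121, 116, 121, 116, 115, 118, 121]
t=30: [150, 148, 150, 146, 150, 146, 145, 148, 150]
t=31: [114, 116, 114, 118, 114, 118, 119, 116, 114]
t=32: [144, 146, 144, 148, 144, 148, 149, 146, 144]

Answer: 4
Key observation: The state at step 28, [144, 146, 144, 148, 144, 148, 149, 146, 144], reappears at step 32 — and no state repeats earlier — so the cycle the system enters has period 4.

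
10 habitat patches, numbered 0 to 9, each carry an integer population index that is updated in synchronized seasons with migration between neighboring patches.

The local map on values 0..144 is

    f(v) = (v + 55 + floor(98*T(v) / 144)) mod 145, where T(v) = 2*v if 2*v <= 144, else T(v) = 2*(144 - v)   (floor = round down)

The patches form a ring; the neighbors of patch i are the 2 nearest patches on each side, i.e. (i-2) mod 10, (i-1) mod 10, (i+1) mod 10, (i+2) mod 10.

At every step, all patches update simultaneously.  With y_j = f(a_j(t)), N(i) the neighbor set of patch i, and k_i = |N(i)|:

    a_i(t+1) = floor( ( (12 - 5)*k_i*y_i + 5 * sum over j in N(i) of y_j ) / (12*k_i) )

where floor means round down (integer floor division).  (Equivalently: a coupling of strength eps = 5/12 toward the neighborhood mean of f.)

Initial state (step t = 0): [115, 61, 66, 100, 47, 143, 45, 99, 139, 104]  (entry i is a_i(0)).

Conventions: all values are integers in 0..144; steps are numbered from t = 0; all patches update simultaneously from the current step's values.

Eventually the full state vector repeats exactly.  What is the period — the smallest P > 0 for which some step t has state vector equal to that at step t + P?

Simulating step by step:
t=0: [115, 61, 66, 100, 47, 143, 45, 99, 139, 104]
t=1: [62, 59, 59, 60, 32, 49, 30, 60, 54, 64]
t=2: [53, 51, 58, 56, 101, 51, 98, 55, 52, 55]
t=3: [35, 34, 45, 42, 59, 40, 58, 40, 37, 36]
t=4: [125, 110, 43, 26, 36, 13, 47, 36, 116, 125]
t=5: [55, 64, 46, 99, 105, 92, 56, 105, 66, 69]
t=6: [45, 56, 35, 63, 60, 67, 52, 65, 60, 66]
t=7: [40, 53, 97, 64, 60, 60, 42, 59, 48, 55]
t=8: [19, 38, 56, 57, 49, 47, 23, 41, 23, 34]
t=9: [102, 117, 57, 49, 36, 30, 80, 42, 99, 116]
t=10: [65, 57, 56, 53, 109, 99, 80, 40, 63, 59]
t=11: [56, 45, 46, 43, 61, 59, 65, 28, 53, 46]
t=12: [33, 18, 23, 20, 46, 54, 63, 87, 45, 32]
t=13: [113, 105, 99, 86, 42, 47, 48, 68, 50, 109]
t=14: [62, 68, 63, 60, 24, 30, 26, 55, 39, 62]
t=15: [52, 63, 63, 67, 101, 105, 96, 53, 28, 50]
t=16: [46, 53, 57, 66, 67, 64, 71, 50, 87, 41]
t=17: [27, 34, 45, 59, 65, 60, 68, 39, 56, 19]
t=18: [99, 108, 47, 56, 56, 48, 57, 28, 54, 88]
t=19: [61, 60, 34, 40, 37, 39, 48, 89, 53, 73]
t=20: [62, 58, 104, 36, 99, 26, 39, 57, 44, 68]
t=21: [53, 61, 72, 112, 74, 94, 26, 46, 25, 57]
t=22: [50, 54, 70, 67, 80, 70, 97, 46, 88, 48]
t=23: [38, 41, 65, 67, 74, 68, 66, 35, 57, 29]
t=24: [108, 44, 67, 62, 73, 77, 72, 111, 74, 106]
t=25: [62, 34, 62, 57, 75, 74, 78, 69, 75, 62]
t=26: [66, 100, 65, 61, 72, 74, 76, 72, 72, 68]
t=27: [67, 66, 64, 61, 75, 76, 78, 78, 77, 71]
t=28: [68, 65, 63, 60, 73, 75, 77, 77, 76, 74]
t=29: [69, 63, 61, 58, 73, 75, 78, 78, 77, 76]
t=30: [69, 59, 58, 54, 72, 74, 77, 77, 77, 75]
t=31: [68, 52, 51, 48, 71, 74, 78, 78, 77, 74]
t=32: [63, 39, 38, 36, 66, 72, 77, 77, 77, 72]
t=33: [65, 45, 111, 111, 83, 84, 76, 78, 76, 69]
t=34: [60, 36, 60, 62, 73, 74, 77, 76, 75, 66]
t=35: [64, 104, 63, 69, 73, 76, 78, 76, 73, 74]
t=36: [65, 67, 63, 71, 75, 77, 77, 78, 76, 75]
t=37: [66, 68, 63, 74, 75, 77, 77, 77, 76, 75]
t=38: [67, 70, 64, 75, 76, 78, 78, 78, 76, 75]
t=39: [70, 73, 66, 75, 76, 77, 77, 77, 76, 76]
t=40: [75, 76, 70, 76, 76, 78, 78, 78, 77, 77]
t=41: [77, 77, 76, 77, 77, 77, 77, 77, 77, 77]
t=42: [78, 78, 78, 78, 78, 78, 78, 78, 78, 78]
t=43: [77, 77, 77, 77, 77, 77, 77, 77, 77, 77]
t=44: [78, 78, 78, 78, 78, 78, 78, 78, 78, 78]

Answer: 2
Key observation: The state at step 42, [78, 78, 78, 78, 78, 78, 78, 78, 78, 78], reappears at step 44 — and no state repeats earlier — so the cycle the system enters has period 2.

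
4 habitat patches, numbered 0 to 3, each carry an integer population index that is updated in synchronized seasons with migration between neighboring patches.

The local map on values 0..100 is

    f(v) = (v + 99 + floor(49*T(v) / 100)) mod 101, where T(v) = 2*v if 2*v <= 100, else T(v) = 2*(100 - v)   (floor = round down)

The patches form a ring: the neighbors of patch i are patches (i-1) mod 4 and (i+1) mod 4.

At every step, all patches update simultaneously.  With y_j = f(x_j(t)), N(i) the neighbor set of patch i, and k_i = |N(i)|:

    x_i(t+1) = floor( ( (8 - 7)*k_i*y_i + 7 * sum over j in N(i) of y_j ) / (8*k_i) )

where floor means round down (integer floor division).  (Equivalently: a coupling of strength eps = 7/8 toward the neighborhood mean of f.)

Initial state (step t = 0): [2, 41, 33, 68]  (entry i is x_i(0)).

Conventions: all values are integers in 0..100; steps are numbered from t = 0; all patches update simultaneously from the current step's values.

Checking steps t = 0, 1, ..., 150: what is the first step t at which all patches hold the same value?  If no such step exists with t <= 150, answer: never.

Answer: 3
Key observation: Synchronization is absorbing here: once all patches are equal they stay equal, and step 3 is the first all-equal step.

Derivation:
t=0: [2, 41, 33, 68]  (not all equal)
t=1: [77, 37, 84, 40]  (not all equal)
t=2: [76, 93, 76, 94]  (not all equal)
t=3: [97, 97, 97, 97]  (all equal)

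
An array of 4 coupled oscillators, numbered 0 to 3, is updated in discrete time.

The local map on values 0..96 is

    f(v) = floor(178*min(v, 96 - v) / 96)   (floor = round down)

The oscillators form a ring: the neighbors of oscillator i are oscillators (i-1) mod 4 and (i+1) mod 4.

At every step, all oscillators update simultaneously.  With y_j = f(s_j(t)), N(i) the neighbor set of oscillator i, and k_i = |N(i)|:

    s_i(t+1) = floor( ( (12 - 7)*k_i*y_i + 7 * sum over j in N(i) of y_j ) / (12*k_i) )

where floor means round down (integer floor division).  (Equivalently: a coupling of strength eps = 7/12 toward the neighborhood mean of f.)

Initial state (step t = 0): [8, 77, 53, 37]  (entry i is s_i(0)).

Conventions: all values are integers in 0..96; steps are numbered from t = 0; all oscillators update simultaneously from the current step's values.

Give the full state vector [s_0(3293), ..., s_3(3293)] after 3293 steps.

Simulating step by step:
t=0: [8, 77, 53, 37]
t=1: [35, 41, 62, 55]
t=2: [71, 68, 70, 68]
t=3: [48, 48, 49, 48]
t=4: [89, 88, 88, 88]
t=5: [13, 13, 14, 13]
t=6: [24, 24, 24, 24]
t=7: [44, 44, 44, 44]
t=8: [81, 81, 81, 81]
t=9: [27, 27, 27, 27]
t=10: [50, 50, 50, 50]
t=11: [85, 85, 85, 85]
t=12: [20, 20, 20, 20]
t=13: [37, 37, 37, 37]
t=14: [68, 68, 68, 68]
t=15: [51, 51, 51, 51]
t=16: [83, 83, 83, 83]
t=17: [24, 24, 24, 24]

Answer: [51, 51, 51, 51]
Key observation: The state at step 6, [24, 24, 24, 24], reappears at step 17: the system is in a cycle of period 11 from step 6 on.  Therefore the state at step 3293 equals the state at step 6 + ((3293 - 6) mod 11) = 15, which is [51, 51, 51, 51].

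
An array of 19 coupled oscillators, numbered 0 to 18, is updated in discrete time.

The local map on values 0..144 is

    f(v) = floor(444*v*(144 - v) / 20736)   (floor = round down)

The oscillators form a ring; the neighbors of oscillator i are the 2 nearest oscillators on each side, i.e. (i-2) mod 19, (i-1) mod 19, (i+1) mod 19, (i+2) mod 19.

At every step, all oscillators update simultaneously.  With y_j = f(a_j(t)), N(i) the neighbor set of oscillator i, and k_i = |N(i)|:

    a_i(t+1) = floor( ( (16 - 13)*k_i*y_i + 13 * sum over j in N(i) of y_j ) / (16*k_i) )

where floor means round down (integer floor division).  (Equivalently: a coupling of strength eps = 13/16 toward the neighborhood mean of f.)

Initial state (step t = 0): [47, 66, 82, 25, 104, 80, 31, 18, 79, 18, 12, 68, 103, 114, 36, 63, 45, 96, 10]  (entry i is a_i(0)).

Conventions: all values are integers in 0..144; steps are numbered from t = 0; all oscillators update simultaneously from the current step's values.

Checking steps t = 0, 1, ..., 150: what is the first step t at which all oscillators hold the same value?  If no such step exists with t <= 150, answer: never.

Answer: never
Key observation: The state at step 6 reappears at step 8 — the system is in a cycle of period 2 from step 6 on.  No step 0..8 is synchronized, and the cycle repeats forever, so no step up to 150 (or ever) has all oscillators equal.

Derivation:
t=0: [47, 66, 82, 25, 104, 80, 31, 18, 79, 18, 12, 68, 103, 114, 36, 63, 45, 96, 10]  (not all equal)
t=1: [88, 80, 93, 96, 88, 76, 86, 78, 61, 69, 78, 70, 77, 93, 90, 91, 82, 85, 86]  (not all equal)
t=2: [105, 103, 103, 104, 103, 105, 107, 108, 108, 109, 109, 108, 106, 105, 105, 104, 105, 105, 107]  (not all equal)
t=3: [87, 87, 89, 89, 87, 86, 85, 83, 82, 82, 82, 83, 84, 86, 87, 87, 86, 86, 87]  (not all equal)
t=4: [105, 105, 105, 105, 105, 106, 107, 107, 107, 108, 107, 107, 107, 106, 106, 106, 106, 106, 106]  (not all equal)
t=5: [86, 86, 87, 86, 86, 85, 85, 84, 83, 83, 83, 84, 84, 85, 85, 86, 86, 86, 86]  (not all equal)
t=6: [106, 106, 106, 106, 106, 106, 107, 107, 107, 107, 107, 107, 107, 106, 106, 106, 106, 106, 106]  (not all equal)
t=7: [86, 86, 86, 86, 85, 85, 84, 84, 84, 84, 84, 84, 84, 85, 85, 86, 86, 86, 86]  (not all equal)
t=8: [106, 106, 106, 106, 106, 106, 107, 107, 107, 107, 107, 107, 107, 106, 106, 106, 106, 106, 106]  (not all equal)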